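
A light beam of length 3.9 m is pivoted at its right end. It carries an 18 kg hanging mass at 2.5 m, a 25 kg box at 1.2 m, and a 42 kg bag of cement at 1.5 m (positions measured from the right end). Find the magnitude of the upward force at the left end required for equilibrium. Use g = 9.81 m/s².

F ≈ 347 N

Taking torques about the right end:
Hanging mass: 18 × 9.81 = 176.6 N down at 2.5 m → arm 2.5 m, τ = 176.6 × 2.5 = 441.5 N·m counterclockwise.
Box: 25 × 9.81 = 245.2 N down at 1.2 m → arm 1.2 m, τ = 245.2 × 1.2 = 294.2 N·m counterclockwise.
Bag of cement: 42 × 9.81 = 412 N down at 1.5 m → arm 1.5 m, τ = 412 × 1.5 = 618 N·m counterclockwise.
Net moment of the loads = 1354 N·m counterclockwise.
The upward force F acts at the left end, arm 3.9 m, giving F × 3.9 clockwise.
For rotational equilibrium, F × 3.9 = 1354, so F = 1354 / 3.9 = 347 N.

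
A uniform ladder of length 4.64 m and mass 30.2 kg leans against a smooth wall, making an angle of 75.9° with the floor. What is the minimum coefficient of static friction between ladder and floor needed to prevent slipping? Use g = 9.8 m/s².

μ_min ≈ 0.126

About the foot of the ladder:
Ladder weight 30.2×9.8 = 296 N acts at 2.32 m along the ladder; its horizontal arm is 2.32·cos75.9° = 0.5652 m → τ = 167.3 N·m clockwise.
Wall normal N acts horizontally at the top; its moment arm is the height L sinθ = 4.64·sin75.9° = 4.5 m, counterclockwise.
Στ = 0 ⇒ N × 4.5 = 167.3 ⇒ N = 37.18 N.
ΣFx = 0 ⇒ f = N_wall = 37.18 N. ΣFy = 0 ⇒ N_floor = 296 N.
μ_min = f / N_floor = 37.18 / 296 = 0.126.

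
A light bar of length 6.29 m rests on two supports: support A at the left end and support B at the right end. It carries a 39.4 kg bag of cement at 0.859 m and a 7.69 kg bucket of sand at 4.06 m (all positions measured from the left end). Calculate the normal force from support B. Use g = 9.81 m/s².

Sum moments about support A (its reaction then has zero moment arm).
Bag of cement: 39.4 × 9.81 = 386.5 N down at 0.859 m → arm 0.859 m, τ = 386.5 × 0.859 = 332 N·m clockwise.
Bucket of sand: 7.69 × 9.81 = 75.44 N down at 4.06 m → arm 4.06 m, τ = 75.44 × 4.06 = 306.3 N·m clockwise.
Net load moment about support A = 638.3 N·m clockwise.
Reaction R at support B is upward at 6.29 m, arm 6.29 m → moment R × 6.29 counterclockwise.
Στ = 0 ⇒ R × 6.29 = 638.3 ⇒ R = 101 N.

R_B ≈ 101 N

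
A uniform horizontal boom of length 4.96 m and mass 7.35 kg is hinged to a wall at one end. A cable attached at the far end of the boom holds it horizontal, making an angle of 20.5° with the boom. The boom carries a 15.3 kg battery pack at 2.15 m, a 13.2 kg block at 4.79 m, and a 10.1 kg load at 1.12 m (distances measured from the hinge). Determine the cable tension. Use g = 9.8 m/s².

T ≈ 709 N

Sum moments about the hinge (the unknown hinge reaction has zero arm there).
Beam weight: 7.35 × 9.8 = 72.03 N down at 2.48 m → arm 2.48 m, τ = 72.03 × 2.48 = 178.6 N·m clockwise.
Battery pack: 15.3 × 9.8 = 149.9 N down at 2.15 m → arm 2.15 m, τ = 149.9 × 2.15 = 322.3 N·m clockwise.
Block: 13.2 × 9.8 = 129.4 N down at 4.79 m → arm 4.79 m, τ = 129.4 × 4.79 = 619.8 N·m clockwise.
Load: 10.1 × 9.8 = 98.98 N down at 1.12 m → arm 1.12 m, τ = 98.98 × 1.12 = 110.9 N·m clockwise.
Total clockwise load moment = 1232 N·m.
The cable tension T acts at 4.96 m; only its component perpendicular to the boom, T sinθ, produces torque. sin 20.5° = 0.3502.
For rotational equilibrium, T × 4.96 × 0.3502 = 1232, so T = 1232 / 1.737 = 709 N.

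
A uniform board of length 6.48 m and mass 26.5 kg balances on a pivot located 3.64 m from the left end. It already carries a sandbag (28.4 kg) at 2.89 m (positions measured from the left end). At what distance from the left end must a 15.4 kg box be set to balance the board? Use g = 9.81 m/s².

Take moments about the pivot (at 3.64 m from the left end).
Beam weight: 26.5 × 9.81 = 260 N down at 3.24 m → arm 0.4 m, τ = 260 × 0.4 = 104 N·m counterclockwise.
Sandbag: 28.4 × 9.81 = 278.6 N down at 2.89 m → arm 0.75 m, τ = 278.6 × 0.75 = 209 N·m counterclockwise.
Net moment of existing loads = 313 N·m counterclockwise.
The box weighs 15.4 × 9.81 = 151.1 N and must supply an equal clockwise moment, so its lever arm about the pivot is 313 / 151.1 = 2.07 m.
That puts it at 3.64 + 2.07 = 5.71 m from the left end.

x ≈ 5.71 m from the left end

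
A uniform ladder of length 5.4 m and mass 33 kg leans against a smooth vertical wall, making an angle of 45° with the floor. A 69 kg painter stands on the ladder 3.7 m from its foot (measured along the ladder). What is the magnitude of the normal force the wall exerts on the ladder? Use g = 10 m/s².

N_wall ≈ 638 N

Sum moments about the foot of the ladder (the floor normal and friction both act there and drop out).
Ladder weight 33×10 = 330 N acts at 2.7 m along the ladder; its horizontal arm is 2.7·cos45° = 1.909 m → τ = 630 N·m clockwise.
Painter: 69×10 = 690 N at 3.7 m → arm 2.616 m → τ = 1805 N·m clockwise.
Wall normal N acts horizontally at the top; its moment arm is the height L sinθ = 5.4·sin45° = 3.818 m, counterclockwise.
For rotational equilibrium, N × 3.818 = 2435, so N = 638 N.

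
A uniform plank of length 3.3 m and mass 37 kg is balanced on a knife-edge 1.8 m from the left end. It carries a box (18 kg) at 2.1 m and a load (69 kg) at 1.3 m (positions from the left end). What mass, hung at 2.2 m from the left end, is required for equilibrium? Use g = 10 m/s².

m ≈ 86.6 kg

Taking torques about the knife-edge (at 1.8 m from the left end):
Beam weight: 37 × 10 = 370 N down at 1.65 m → arm 0.15 m, τ = 370 × 0.15 = 55.5 N·m counterclockwise.
Box: 18 × 10 = 180 N down at 2.1 m → arm 0.3 m, τ = 180 × 0.3 = 54 N·m clockwise.
Load: 69 × 10 = 690 N down at 1.3 m → arm 0.5 m, τ = 690 × 0.5 = 345 N·m counterclockwise.
Net moment of known loads = 346.5 N·m counterclockwise.
An unknown mass m at 2.2 m has arm 0.4 m; its moment is m·g·0.4 clockwise.
Balancing moments: m × 10 × 0.4 = 346.5, giving m = 346.5 / (10 × 0.4) = 86.6 kg.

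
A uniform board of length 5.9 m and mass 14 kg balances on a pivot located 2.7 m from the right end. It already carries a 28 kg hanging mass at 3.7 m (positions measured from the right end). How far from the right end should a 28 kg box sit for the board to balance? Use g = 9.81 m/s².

x ≈ 1.58 m from the right end

About the pivot (at 2.7 m from the right end):
Beam weight: 14 × 9.81 = 137.3 N down at 2.95 m → arm 0.25 m, τ = 137.3 × 0.25 = 34.33 N·m counterclockwise.
Hanging mass: 28 × 9.81 = 274.7 N down at 3.7 m → arm 1 m, τ = 274.7 × 1 = 274.7 N·m counterclockwise.
Net moment of existing loads = 309 N·m counterclockwise.
The box weighs 28 × 9.81 = 274.7 N and must supply an equal clockwise moment, so its lever arm about the pivot is 309 / 274.7 = 1.12 m.
That puts it at 2.7 − 1.12 = 1.58 m from the right end.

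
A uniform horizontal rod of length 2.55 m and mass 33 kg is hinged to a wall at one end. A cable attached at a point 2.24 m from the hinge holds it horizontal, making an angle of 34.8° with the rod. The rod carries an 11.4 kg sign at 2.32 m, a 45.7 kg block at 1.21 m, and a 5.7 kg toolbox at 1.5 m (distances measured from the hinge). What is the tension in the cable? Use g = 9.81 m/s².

T ≈ 1020 N

Taking torques about the hinge:
Beam weight: 33 × 9.81 = 323.7 N down at 1.275 m → arm 1.275 m, τ = 323.7 × 1.275 = 412.7 N·m clockwise.
Sign: 11.4 × 9.81 = 111.8 N down at 2.32 m → arm 2.32 m, τ = 111.8 × 2.32 = 259.4 N·m clockwise.
Block: 45.7 × 9.81 = 448.3 N down at 1.21 m → arm 1.21 m, τ = 448.3 × 1.21 = 542.4 N·m clockwise.
Toolbox: 5.7 × 9.81 = 55.92 N down at 1.5 m → arm 1.5 m, τ = 55.92 × 1.5 = 83.88 N·m clockwise.
Total clockwise load moment = 1298 N·m.
The cable tension T acts at 2.24 m; only its component perpendicular to the rod, T sinθ, produces torque. sin 34.8° = 0.5707.
For rotational equilibrium, T × 2.24 × 0.5707 = 1298, so T = 1298 / 1.278 = 1020 N.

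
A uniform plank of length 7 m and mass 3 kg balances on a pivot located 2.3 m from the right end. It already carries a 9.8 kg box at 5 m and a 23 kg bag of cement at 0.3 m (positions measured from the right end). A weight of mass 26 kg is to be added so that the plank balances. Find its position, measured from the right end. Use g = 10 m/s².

x ≈ 2.91 m from the right end

Taking torques about the pivot (at 2.3 m from the right end):
Beam weight: 3 × 10 = 30 N down at 3.5 m → arm 1.2 m, τ = 30 × 1.2 = 36 N·m counterclockwise.
Box: 9.8 × 10 = 98 N down at 5 m → arm 2.7 m, τ = 98 × 2.7 = 264.6 N·m counterclockwise.
Bag of cement: 23 × 10 = 230 N down at 0.3 m → arm 2 m, τ = 230 × 2 = 460 N·m clockwise.
Net moment of existing loads = 159.4 N·m clockwise.
The weight weighs 26 × 10 = 260 N and must supply an equal counterclockwise moment, so its lever arm about the pivot is 159.4 / 260 = 0.613 m.
That puts it at 2.3 + 0.613 = 2.91 m from the right end.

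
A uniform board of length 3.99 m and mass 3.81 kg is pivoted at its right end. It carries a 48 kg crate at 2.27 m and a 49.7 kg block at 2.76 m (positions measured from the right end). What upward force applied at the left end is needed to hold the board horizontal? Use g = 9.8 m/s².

Choose the right end as the axis so the unknown pivot reaction has zero arm there.
Beam weight: 3.81 × 9.8 = 37.34 N down at 1.995 m → arm 1.995 m, τ = 37.34 × 1.995 = 74.49 N·m counterclockwise.
Crate: 48 × 9.8 = 470.4 N down at 2.27 m → arm 2.27 m, τ = 470.4 × 2.27 = 1068 N·m counterclockwise.
Block: 49.7 × 9.8 = 487.1 N down at 2.76 m → arm 2.76 m, τ = 487.1 × 2.76 = 1344 N·m counterclockwise.
Net moment of the loads = 2486 N·m counterclockwise.
The upward force F acts at the left end, arm 3.99 m, giving F × 3.99 clockwise.
For rotational equilibrium, F × 3.99 = 2486, so F = 2486 / 3.99 = 623 N.

F ≈ 623 N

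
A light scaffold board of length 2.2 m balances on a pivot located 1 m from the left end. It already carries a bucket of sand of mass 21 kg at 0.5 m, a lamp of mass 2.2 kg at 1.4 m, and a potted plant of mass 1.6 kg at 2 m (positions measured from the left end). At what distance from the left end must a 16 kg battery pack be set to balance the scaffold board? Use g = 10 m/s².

Choose the pivot (at 1 m from the left end) as the axis so the support reaction has zero arm there.
Bucket of sand: 21 × 10 = 210 N down at 0.5 m → arm 0.5 m, τ = 210 × 0.5 = 105 N·m counterclockwise.
Lamp: 2.2 × 10 = 22 N down at 1.4 m → arm 0.4 m, τ = 22 × 0.4 = 8.8 N·m clockwise.
Potted plant: 1.6 × 10 = 16 N down at 2 m → arm 1 m, τ = 16 × 1 = 16 N·m clockwise.
Net moment of existing loads = 80.2 N·m counterclockwise.
The battery pack weighs 16 × 10 = 160 N and must supply an equal clockwise moment, so its lever arm about the pivot is 80.2 / 160 = 0.501 m.
That puts it at 1 + 0.501 = 1.5 m from the left end.

x ≈ 1.5 m from the left end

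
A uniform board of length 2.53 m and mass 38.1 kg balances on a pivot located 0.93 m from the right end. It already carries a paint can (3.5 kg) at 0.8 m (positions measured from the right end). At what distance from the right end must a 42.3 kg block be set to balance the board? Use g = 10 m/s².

Take moments about the pivot (at 0.93 m from the right end).
Beam weight: 38.1 × 10 = 381 N down at 1.265 m → arm 0.335 m, τ = 381 × 0.335 = 127.6 N·m counterclockwise.
Paint can: 3.5 × 10 = 35 N down at 0.8 m → arm 0.13 m, τ = 35 × 0.13 = 4.55 N·m clockwise.
Net moment of existing loads = 123 N·m counterclockwise.
The block weighs 42.3 × 10 = 423 N and must supply an equal clockwise moment, so its lever arm about the pivot is 123 / 423 = 0.291 m.
That puts it at 0.93 − 0.291 = 0.639 m from the right end.

x ≈ 0.639 m from the right end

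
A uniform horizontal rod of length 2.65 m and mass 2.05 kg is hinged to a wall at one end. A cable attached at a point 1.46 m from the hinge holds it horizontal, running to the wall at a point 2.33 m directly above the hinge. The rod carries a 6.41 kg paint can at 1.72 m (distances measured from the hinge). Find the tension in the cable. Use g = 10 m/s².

Choose the hinge as the axis so the unknown hinge reaction has zero arm there.
Beam weight: 2.05 × 10 = 20.5 N down at 1.325 m → arm 1.325 m, τ = 20.5 × 1.325 = 27.16 N·m clockwise.
Paint can: 6.41 × 10 = 64.1 N down at 1.72 m → arm 1.72 m, τ = 64.1 × 1.72 = 110.3 N·m clockwise.
Total clockwise load moment = 137.5 N·m.
The cable tension T acts at 1.46 m; only its component perpendicular to the rod, T sinθ, produces torque. sinθ = h/√(h²+d²) = 2.33/√(2.33²+1.46²) = 0.8474.
Στ = 0 ⇒ T × 1.46 × 0.8474 = 137.5 ⇒ T = 137.5 / 1.237 = 111 N.

T ≈ 111 N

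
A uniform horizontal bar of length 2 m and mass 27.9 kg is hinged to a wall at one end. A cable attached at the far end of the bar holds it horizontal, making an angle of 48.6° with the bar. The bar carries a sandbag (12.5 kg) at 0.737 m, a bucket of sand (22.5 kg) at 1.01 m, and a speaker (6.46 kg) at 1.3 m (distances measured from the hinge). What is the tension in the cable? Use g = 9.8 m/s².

T ≈ 446 N

Sum moments about the hinge (the unknown hinge reaction has zero arm there).
Beam weight: 27.9 × 9.8 = 273.4 N down at 1 m → arm 1 m, τ = 273.4 × 1 = 273.4 N·m clockwise.
Sandbag: 12.5 × 9.8 = 122.5 N down at 0.737 m → arm 0.737 m, τ = 122.5 × 0.737 = 90.28 N·m clockwise.
Bucket of sand: 22.5 × 9.8 = 220.5 N down at 1.01 m → arm 1.01 m, τ = 220.5 × 1.01 = 222.7 N·m clockwise.
Speaker: 6.46 × 9.8 = 63.31 N down at 1.3 m → arm 1.3 m, τ = 63.31 × 1.3 = 82.3 N·m clockwise.
Total clockwise load moment = 668.7 N·m.
The cable tension T acts at 2 m; only its component perpendicular to the bar, T sinθ, produces torque. sin 48.6° = 0.7501.
Στ = 0 ⇒ T × 2 × 0.7501 = 668.7 ⇒ T = 668.7 / 1.5 = 446 N.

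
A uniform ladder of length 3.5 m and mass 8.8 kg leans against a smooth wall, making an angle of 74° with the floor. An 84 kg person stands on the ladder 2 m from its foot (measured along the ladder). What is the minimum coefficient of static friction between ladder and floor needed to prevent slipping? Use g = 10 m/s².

Take moments about the foot of the ladder.
Ladder weight 8.8×10 = 88 N acts at 1.75 m along the ladder; its horizontal arm is 1.75·cos74° = 0.4824 m → τ = 42.45 N·m clockwise.
Person: 84×10 = 840 N at 2 m → arm 0.5513 m → τ = 463.1 N·m clockwise.
Wall normal N acts horizontally at the top; its moment arm is the height L sinθ = 3.5·sin74° = 3.364 m, counterclockwise.
Setting net torque to zero: N × 3.364 = 505.6 → N = 150.3 N.
ΣFx = 0 ⇒ f = N_wall = 150.3 N. ΣFy = 0 ⇒ N_floor = 928 N.
μ_min = f / N_floor = 150.3 / 928 = 0.162.

μ_min ≈ 0.162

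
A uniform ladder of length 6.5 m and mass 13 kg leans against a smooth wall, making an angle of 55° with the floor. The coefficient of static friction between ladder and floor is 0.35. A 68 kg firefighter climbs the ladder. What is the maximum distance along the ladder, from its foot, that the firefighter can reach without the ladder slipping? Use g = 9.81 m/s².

Sum moments about the foot of the ladder (the floor normal and friction both act there and drop out).
Ladder weight 13×9.81 = 127.5 N acts at 3.25 m along the ladder; its horizontal arm is 3.25·cos55° = 1.864 m → τ = 237.7 N·m clockwise.
Firefighter weight 68×9.81 = 667.1 N at distance d → arm d·cos55° → τ = 667.1·d·0.5736 clockwise.
Wall normal N at the top has arm L sinθ = 5.324 m counterclockwise, so Στ = 0 gives N·5.324 = 237.7 + 382.6·d.
ΣFy = 0 ⇒ N_floor = 794.6 N, so the maximum friction is μ_s·N_floor = 0.35×794.6 = 278.1 N. ΣFx = 0 ⇒ N_wall = f, so at the slipping point N = 278.1 N.
Substituting: 278.1×5.324 = 237.7 + 382.6·d ⇒ d = (1481 − 237.7) / 382.6 = 3.25 m.

d ≈ 3.25 m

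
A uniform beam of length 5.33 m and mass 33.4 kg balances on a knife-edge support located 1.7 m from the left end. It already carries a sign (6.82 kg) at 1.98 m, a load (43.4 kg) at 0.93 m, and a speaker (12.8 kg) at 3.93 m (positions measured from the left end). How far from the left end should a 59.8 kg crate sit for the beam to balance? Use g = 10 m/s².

Take moments about the knife-edge support (at 1.7 m from the left end).
Beam weight: 33.4 × 10 = 334 N down at 2.665 m → arm 0.965 m, τ = 334 × 0.965 = 322.3 N·m clockwise.
Sign: 6.82 × 10 = 68.2 N down at 1.98 m → arm 0.28 m, τ = 68.2 × 0.28 = 19.1 N·m clockwise.
Load: 43.4 × 10 = 434 N down at 0.93 m → arm 0.77 m, τ = 434 × 0.77 = 334.2 N·m counterclockwise.
Speaker: 12.8 × 10 = 128 N down at 3.93 m → arm 2.23 m, τ = 128 × 2.23 = 285.4 N·m clockwise.
Net moment of existing loads = 292.6 N·m clockwise.
The crate weighs 59.8 × 10 = 598 N and must supply an equal counterclockwise moment, so its lever arm about the knife-edge support is 292.6 / 598 = 0.489 m.
That puts it at 1.7 − 0.489 = 1.21 m from the left end.

x ≈ 1.21 m from the left end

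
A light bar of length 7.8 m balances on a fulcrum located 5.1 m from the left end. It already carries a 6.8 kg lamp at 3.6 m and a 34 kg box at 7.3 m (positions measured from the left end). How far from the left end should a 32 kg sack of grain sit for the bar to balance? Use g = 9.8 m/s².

x ≈ 3.08 m from the left end

Choose the fulcrum (at 5.1 m from the left end) as the axis so the support reaction has zero arm there.
Lamp: 6.8 × 9.8 = 66.64 N down at 3.6 m → arm 1.5 m, τ = 66.64 × 1.5 = 99.96 N·m counterclockwise.
Box: 34 × 9.8 = 333.2 N down at 7.3 m → arm 2.2 m, τ = 333.2 × 2.2 = 733 N·m clockwise.
Net moment of existing loads = 633 N·m clockwise.
The sack of grain weighs 32 × 9.8 = 313.6 N and must supply an equal counterclockwise moment, so its lever arm about the fulcrum is 633 / 313.6 = 2.02 m.
That puts it at 5.1 − 2.02 = 3.08 m from the left end.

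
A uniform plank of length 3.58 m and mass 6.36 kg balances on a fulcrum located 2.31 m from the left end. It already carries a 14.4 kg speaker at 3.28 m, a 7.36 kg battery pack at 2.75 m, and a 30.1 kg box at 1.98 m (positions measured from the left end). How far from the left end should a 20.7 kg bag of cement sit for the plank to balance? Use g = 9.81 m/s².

x ≈ 2.12 m from the left end

Choose the fulcrum (at 2.31 m from the left end) as the axis so the support reaction has zero arm there.
Beam weight: 6.36 × 9.81 = 62.39 N down at 1.79 m → arm 0.52 m, τ = 62.39 × 0.52 = 32.44 N·m counterclockwise.
Speaker: 14.4 × 9.81 = 141.3 N down at 3.28 m → arm 0.97 m, τ = 141.3 × 0.97 = 137.1 N·m clockwise.
Battery pack: 7.36 × 9.81 = 72.2 N down at 2.75 m → arm 0.44 m, τ = 72.2 × 0.44 = 31.77 N·m clockwise.
Box: 30.1 × 9.81 = 295.3 N down at 1.98 m → arm 0.33 m, τ = 295.3 × 0.33 = 97.45 N·m counterclockwise.
Net moment of existing loads = 38.98 N·m clockwise.
The bag of cement weighs 20.7 × 9.81 = 203.1 N and must supply an equal counterclockwise moment, so its lever arm about the fulcrum is 38.98 / 203.1 = 0.192 m.
That puts it at 2.31 − 0.192 = 2.12 m from the left end.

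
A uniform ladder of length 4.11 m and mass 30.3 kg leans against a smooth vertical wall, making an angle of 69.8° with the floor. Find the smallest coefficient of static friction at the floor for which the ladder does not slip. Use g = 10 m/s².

μ_min ≈ 0.184

Take moments about the foot of the ladder.
Ladder weight 30.3×10 = 303 N acts at 2.055 m along the ladder; its horizontal arm is 2.055·cos69.8° = 0.7096 m → τ = 215 N·m clockwise.
Wall normal N acts horizontally at the top; its moment arm is the height L sinθ = 4.11·sin69.8° = 3.857 m, counterclockwise.
Στ = 0 ⇒ N × 3.857 = 215 ⇒ N = 55.74 N.
ΣFx = 0 ⇒ f = N_wall = 55.74 N. ΣFy = 0 ⇒ N_floor = 303 N.
μ_min = f / N_floor = 55.74 / 303 = 0.184.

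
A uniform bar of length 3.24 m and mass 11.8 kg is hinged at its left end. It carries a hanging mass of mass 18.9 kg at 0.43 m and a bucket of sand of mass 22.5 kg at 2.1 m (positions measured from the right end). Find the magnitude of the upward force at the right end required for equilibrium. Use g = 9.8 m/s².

F ≈ 296 N

Sum moments about the left end (the unknown pivot reaction has zero arm there).
Beam weight: 11.8 × 9.8 = 115.6 N down at 1.62 m → arm 1.62 m, τ = 115.6 × 1.62 = 187.3 N·m clockwise.
Hanging mass: 18.9 × 9.8 = 185.2 N down at 0.43 m → arm 2.81 m, τ = 185.2 × 2.81 = 520.4 N·m clockwise.
Bucket of sand: 22.5 × 9.8 = 220.5 N down at 2.1 m → arm 1.14 m, τ = 220.5 × 1.14 = 251.4 N·m clockwise.
Net moment of the loads = 959.1 N·m clockwise.
The upward force F acts at the right end, arm 3.24 m, giving F × 3.24 counterclockwise.
Setting net torque to zero: F × 3.24 = 959.1 → F = 959.1 / 3.24 = 296 N.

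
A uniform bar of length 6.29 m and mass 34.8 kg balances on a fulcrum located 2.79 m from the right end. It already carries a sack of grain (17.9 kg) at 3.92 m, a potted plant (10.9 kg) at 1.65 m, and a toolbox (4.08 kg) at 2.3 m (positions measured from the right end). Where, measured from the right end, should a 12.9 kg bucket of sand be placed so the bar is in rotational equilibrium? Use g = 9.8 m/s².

Choose the fulcrum (at 2.79 m from the right end) as the axis so the support reaction has zero arm there.
Beam weight: 34.8 × 9.8 = 341 N down at 3.145 m → arm 0.355 m, τ = 341 × 0.355 = 121.1 N·m counterclockwise.
Sack of grain: 17.9 × 9.8 = 175.4 N down at 3.92 m → arm 1.13 m, τ = 175.4 × 1.13 = 198.2 N·m counterclockwise.
Potted plant: 10.9 × 9.8 = 106.8 N down at 1.65 m → arm 1.14 m, τ = 106.8 × 1.14 = 121.8 N·m clockwise.
Toolbox: 4.08 × 9.8 = 39.98 N down at 2.3 m → arm 0.49 m, τ = 39.98 × 0.49 = 19.59 N·m clockwise.
Net moment of existing loads = 177.9 N·m counterclockwise.
The bucket of sand weighs 12.9 × 9.8 = 126.4 N and must supply an equal clockwise moment, so its lever arm about the fulcrum is 177.9 / 126.4 = 1.41 m.
That puts it at 2.79 − 1.41 = 1.38 m from the right end.

x ≈ 1.38 m from the right end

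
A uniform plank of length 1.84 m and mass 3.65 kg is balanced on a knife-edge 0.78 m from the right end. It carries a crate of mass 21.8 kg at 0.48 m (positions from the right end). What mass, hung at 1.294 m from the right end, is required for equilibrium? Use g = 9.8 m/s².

m ≈ 11.7 kg

About the knife-edge (at 0.78 m from the right end):
Beam weight: 3.65 × 9.8 = 35.77 N down at 0.92 m → arm 0.14 m, τ = 35.77 × 0.14 = 5.008 N·m counterclockwise.
Crate: 21.8 × 9.8 = 213.6 N down at 0.48 m → arm 0.3 m, τ = 213.6 × 0.3 = 64.08 N·m clockwise.
Net moment of known loads = 59.07 N·m clockwise.
An unknown mass m at 1.294 m has arm 0.514 m; its moment is m·g·0.514 counterclockwise.
Στ = 0 ⇒ m × 9.8 × 0.514 = 59.07 ⇒ m = 59.07 / (9.8 × 0.514) = 11.7 kg.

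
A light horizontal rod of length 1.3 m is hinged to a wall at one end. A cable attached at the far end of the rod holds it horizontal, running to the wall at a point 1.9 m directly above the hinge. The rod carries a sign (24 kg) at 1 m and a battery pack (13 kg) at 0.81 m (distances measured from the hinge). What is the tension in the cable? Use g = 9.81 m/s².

Choose the hinge as the axis so the unknown hinge reaction has zero arm there.
Sign: 24 × 9.81 = 235.4 N down at 1 m → arm 1 m, τ = 235.4 × 1 = 235.4 N·m clockwise.
Battery pack: 13 × 9.81 = 127.5 N down at 0.81 m → arm 0.81 m, τ = 127.5 × 0.81 = 103.3 N·m clockwise.
Total clockwise load moment = 338.7 N·m.
The cable tension T acts at 1.3 m; only its component perpendicular to the rod, T sinθ, produces torque. sinθ = h/√(h²+d²) = 1.9/√(1.9²+1.3²) = 0.8253.
For rotational equilibrium, T × 1.3 × 0.8253 = 338.7, so T = 338.7 / 1.073 = 316 N.

T ≈ 316 N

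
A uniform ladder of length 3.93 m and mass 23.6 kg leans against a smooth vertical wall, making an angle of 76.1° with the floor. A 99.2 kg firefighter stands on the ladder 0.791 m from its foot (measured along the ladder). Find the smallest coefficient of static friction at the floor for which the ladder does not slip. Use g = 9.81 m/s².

Take moments about the foot of the ladder.
Ladder weight 23.6×9.81 = 231.5 N acts at 1.965 m along the ladder; its horizontal arm is 1.965·cos76.1° = 0.472 m → τ = 109.3 N·m clockwise.
Firefighter: 99.2×9.81 = 973.2 N at 0.791 m → arm 0.19 m → τ = 184.9 N·m clockwise.
Wall normal N acts horizontally at the top; its moment arm is the height L sinθ = 3.93·sin76.1° = 3.815 m, counterclockwise.
Στ = 0 ⇒ N × 3.815 = 294.2 ⇒ N = 77.12 N.
ΣFx = 0 ⇒ f = N_wall = 77.12 N. ΣFy = 0 ⇒ N_floor = 1205 N.
μ_min = f / N_floor = 77.12 / 1205 = 0.064.

μ_min ≈ 0.064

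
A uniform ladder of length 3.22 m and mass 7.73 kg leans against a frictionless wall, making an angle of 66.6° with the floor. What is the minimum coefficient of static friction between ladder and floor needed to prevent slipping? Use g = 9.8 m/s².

Taking torques about the foot of the ladder:
Ladder weight 7.73×9.8 = 75.75 N acts at 1.61 m along the ladder; its horizontal arm is 1.61·cos66.6° = 0.6394 m → τ = 48.43 N·m clockwise.
Wall normal N acts horizontally at the top; its moment arm is the height L sinθ = 3.22·sin66.6° = 2.955 m, counterclockwise.
Balancing moments: N × 2.955 = 48.43, giving N = 16.39 N.
ΣFx = 0 ⇒ f = N_wall = 16.39 N. ΣFy = 0 ⇒ N_floor = 75.75 N.
μ_min = f / N_floor = 16.39 / 75.75 = 0.216.

μ_min ≈ 0.216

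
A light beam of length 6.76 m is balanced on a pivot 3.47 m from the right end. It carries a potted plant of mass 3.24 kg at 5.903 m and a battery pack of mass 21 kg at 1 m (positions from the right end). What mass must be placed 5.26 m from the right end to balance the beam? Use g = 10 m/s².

Choose the pivot (at 3.47 m from the right end) as the axis so the support reaction has zero arm there.
Potted plant: 3.24 × 10 = 32.4 N down at 5.903 m → arm 2.433 m, τ = 32.4 × 2.433 = 78.83 N·m counterclockwise.
Battery pack: 21 × 10 = 210 N down at 1 m → arm 2.47 m, τ = 210 × 2.47 = 518.7 N·m clockwise.
Net moment of known loads = 439.9 N·m clockwise.
An unknown mass m at 5.26 m has arm 1.79 m; its moment is m·g·1.79 counterclockwise.
Balancing moments: m × 10 × 1.79 = 439.9, giving m = 439.9 / (10 × 1.79) = 24.6 kg.

m ≈ 24.6 kg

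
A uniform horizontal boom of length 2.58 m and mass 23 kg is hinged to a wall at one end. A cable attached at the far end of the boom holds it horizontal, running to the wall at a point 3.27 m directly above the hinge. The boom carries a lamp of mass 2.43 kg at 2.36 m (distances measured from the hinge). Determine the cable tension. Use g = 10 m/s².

T ≈ 175 N

About the hinge:
Beam weight: 23 × 10 = 230 N down at 1.29 m → arm 1.29 m, τ = 230 × 1.29 = 296.7 N·m clockwise.
Lamp: 2.43 × 10 = 24.3 N down at 2.36 m → arm 2.36 m, τ = 24.3 × 2.36 = 57.35 N·m clockwise.
Total clockwise load moment = 354.1 N·m.
The cable tension T acts at 2.58 m; only its component perpendicular to the boom, T sinθ, produces torque. sinθ = h/√(h²+d²) = 3.27/√(3.27²+2.58²) = 0.7851.
Balancing moments: T × 2.58 × 0.7851 = 354.1, giving T = 354.1 / 2.026 = 175 N.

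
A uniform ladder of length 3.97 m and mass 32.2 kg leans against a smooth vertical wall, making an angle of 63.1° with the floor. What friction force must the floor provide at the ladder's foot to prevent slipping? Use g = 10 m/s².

Choose the foot of the ladder as the axis so the floor normal and friction both act there and drop out.
Ladder weight 32.2×10 = 322 N acts at 1.985 m along the ladder; its horizontal arm is 1.985·cos63.1° = 0.8981 m → τ = 289.2 N·m clockwise.
Wall normal N acts horizontally at the top; its moment arm is the height L sinθ = 3.97·sin63.1° = 3.54 m, counterclockwise.
Setting net torque to zero: N × 3.54 = 289.2 → N = 81.7 N.
ΣFx = 0: friction at the foot balances the wall's push, so f = N_wall = 81.7 N.

f ≈ 81.7 N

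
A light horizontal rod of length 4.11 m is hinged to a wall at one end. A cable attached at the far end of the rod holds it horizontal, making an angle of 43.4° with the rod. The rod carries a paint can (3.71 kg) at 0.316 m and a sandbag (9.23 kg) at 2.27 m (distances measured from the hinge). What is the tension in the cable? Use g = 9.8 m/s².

T ≈ 76.8 N

About the hinge:
Paint can: 3.71 × 9.8 = 36.36 N down at 0.316 m → arm 0.316 m, τ = 36.36 × 0.316 = 11.49 N·m clockwise.
Sandbag: 9.23 × 9.8 = 90.45 N down at 2.27 m → arm 2.27 m, τ = 90.45 × 2.27 = 205.3 N·m clockwise.
Total clockwise load moment = 216.8 N·m.
The cable tension T acts at 4.11 m; only its component perpendicular to the rod, T sinθ, produces torque. sin 43.4° = 0.6871.
Setting net torque to zero: T × 4.11 × 0.6871 = 216.8 → T = 216.8 / 2.824 = 76.8 N.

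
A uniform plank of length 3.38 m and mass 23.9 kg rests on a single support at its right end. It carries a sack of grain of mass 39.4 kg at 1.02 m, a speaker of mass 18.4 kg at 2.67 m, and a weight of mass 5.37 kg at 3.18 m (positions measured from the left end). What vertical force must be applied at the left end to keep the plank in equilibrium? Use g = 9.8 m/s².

Take moments about the right end.
Beam weight: 23.9 × 9.8 = 234.2 N down at 1.69 m → arm 1.69 m, τ = 234.2 × 1.69 = 395.8 N·m counterclockwise.
Sack of grain: 39.4 × 9.8 = 386.1 N down at 1.02 m → arm 2.36 m, τ = 386.1 × 2.36 = 911.2 N·m counterclockwise.
Speaker: 18.4 × 9.8 = 180.3 N down at 2.67 m → arm 0.71 m, τ = 180.3 × 0.71 = 128 N·m counterclockwise.
Weight: 5.37 × 9.8 = 52.63 N down at 3.18 m → arm 0.2 m, τ = 52.63 × 0.2 = 10.53 N·m counterclockwise.
Net moment of the loads = 1446 N·m counterclockwise.
The upward force F acts at the left end, arm 3.38 m, giving F × 3.38 clockwise.
Balancing moments: F × 3.38 = 1446, giving F = 1446 / 3.38 = 428 N.

F ≈ 428 N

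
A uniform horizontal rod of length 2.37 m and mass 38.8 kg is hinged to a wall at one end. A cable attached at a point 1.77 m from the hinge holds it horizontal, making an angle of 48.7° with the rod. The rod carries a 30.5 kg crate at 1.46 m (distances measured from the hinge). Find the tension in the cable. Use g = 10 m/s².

T ≈ 681 N

Sum moments about the hinge (the unknown hinge reaction has zero arm there).
Beam weight: 38.8 × 10 = 388 N down at 1.185 m → arm 1.185 m, τ = 388 × 1.185 = 459.8 N·m clockwise.
Crate: 30.5 × 10 = 305 N down at 1.46 m → arm 1.46 m, τ = 305 × 1.46 = 445.3 N·m clockwise.
Total clockwise load moment = 905.1 N·m.
The cable tension T acts at 1.77 m; only its component perpendicular to the rod, T sinθ, produces torque. sin 48.7° = 0.7513.
Balancing moments: T × 1.77 × 0.7513 = 905.1, giving T = 905.1 / 1.33 = 681 N.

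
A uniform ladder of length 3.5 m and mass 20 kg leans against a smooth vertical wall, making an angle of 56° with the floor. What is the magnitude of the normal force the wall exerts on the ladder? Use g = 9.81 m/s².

Taking torques about the foot of the ladder:
Ladder weight 20×9.81 = 196.2 N acts at 1.75 m along the ladder; its horizontal arm is 1.75·cos56° = 0.9786 m → τ = 192 N·m clockwise.
Wall normal N acts horizontally at the top; its moment arm is the height L sinθ = 3.5·sin56° = 2.902 m, counterclockwise.
For rotational equilibrium, N × 2.902 = 192, so N = 66.2 N.

N_wall ≈ 66.2 N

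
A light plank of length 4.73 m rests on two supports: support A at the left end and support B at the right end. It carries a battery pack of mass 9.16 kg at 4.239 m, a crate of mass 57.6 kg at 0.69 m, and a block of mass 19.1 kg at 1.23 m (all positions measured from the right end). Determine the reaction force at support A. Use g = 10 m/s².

R_A ≈ 216 N

Choose support B as the axis so its reaction then has zero moment arm.
Battery pack: 9.16 × 10 = 91.6 N down at 4.239 m → arm 4.239 m, τ = 91.6 × 4.239 = 388.3 N·m counterclockwise.
Crate: 57.6 × 10 = 576 N down at 0.69 m → arm 0.69 m, τ = 576 × 0.69 = 397.4 N·m counterclockwise.
Block: 19.1 × 10 = 191 N down at 1.23 m → arm 1.23 m, τ = 191 × 1.23 = 234.9 N·m counterclockwise.
Net load moment about support B = 1021 N·m counterclockwise.
Reaction R at support A is upward at 4.73 m, arm 4.73 m → moment R × 4.73 clockwise.
Στ = 0 ⇒ R × 4.73 = 1021 ⇒ R = 216 N.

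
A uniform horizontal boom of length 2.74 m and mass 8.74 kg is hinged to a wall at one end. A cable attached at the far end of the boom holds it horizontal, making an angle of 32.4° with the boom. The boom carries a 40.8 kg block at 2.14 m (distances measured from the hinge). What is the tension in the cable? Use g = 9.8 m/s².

T ≈ 663 N

Choose the hinge as the axis so the unknown hinge reaction has zero arm there.
Beam weight: 8.74 × 9.8 = 85.65 N down at 1.37 m → arm 1.37 m, τ = 85.65 × 1.37 = 117.3 N·m clockwise.
Block: 40.8 × 9.8 = 399.8 N down at 2.14 m → arm 2.14 m, τ = 399.8 × 2.14 = 855.6 N·m clockwise.
Total clockwise load moment = 972.9 N·m.
The cable tension T acts at 2.74 m; only its component perpendicular to the boom, T sinθ, produces torque. sin 32.4° = 0.5358.
For rotational equilibrium, T × 2.74 × 0.5358 = 972.9, so T = 972.9 / 1.468 = 663 N.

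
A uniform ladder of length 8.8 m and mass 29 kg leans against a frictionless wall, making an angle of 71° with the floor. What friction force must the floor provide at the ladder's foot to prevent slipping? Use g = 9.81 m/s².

About the foot of the ladder:
Ladder weight 29×9.81 = 284.5 N acts at 4.4 m along the ladder; its horizontal arm is 4.4·cos71° = 1.432 m → τ = 407.4 N·m clockwise.
Wall normal N acts horizontally at the top; its moment arm is the height L sinθ = 8.8·sin71° = 8.321 m, counterclockwise.
Στ = 0 ⇒ N × 8.321 = 407.4 ⇒ N = 49 N.
ΣFx = 0: friction at the foot balances the wall's push, so f = N_wall = 49 N.

f ≈ 49 N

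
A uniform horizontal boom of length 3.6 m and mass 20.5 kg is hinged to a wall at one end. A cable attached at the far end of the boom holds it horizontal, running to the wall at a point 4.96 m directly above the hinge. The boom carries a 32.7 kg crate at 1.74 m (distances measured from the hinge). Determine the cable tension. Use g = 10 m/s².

T ≈ 322 N

Taking torques about the hinge:
Beam weight: 20.5 × 10 = 205 N down at 1.8 m → arm 1.8 m, τ = 205 × 1.8 = 369 N·m clockwise.
Crate: 32.7 × 10 = 327 N down at 1.74 m → arm 1.74 m, τ = 327 × 1.74 = 569 N·m clockwise.
Total clockwise load moment = 938 N·m.
The cable tension T acts at 3.6 m; only its component perpendicular to the boom, T sinθ, produces torque. sinθ = h/√(h²+d²) = 4.96/√(4.96²+3.6²) = 0.8093.
Setting net torque to zero: T × 3.6 × 0.8093 = 938 → T = 938 / 2.913 = 322 N.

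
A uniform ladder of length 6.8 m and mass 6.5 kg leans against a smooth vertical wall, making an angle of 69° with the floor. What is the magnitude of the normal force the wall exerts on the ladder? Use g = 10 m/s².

N_wall ≈ 12.5 N

About the foot of the ladder:
Ladder weight 6.5×10 = 65 N acts at 3.4 m along the ladder; its horizontal arm is 3.4·cos69° = 1.218 m → τ = 79.17 N·m clockwise.
Wall normal N acts horizontally at the top; its moment arm is the height L sinθ = 6.8·sin69° = 6.348 m, counterclockwise.
Balancing moments: N × 6.348 = 79.17, giving N = 12.5 N.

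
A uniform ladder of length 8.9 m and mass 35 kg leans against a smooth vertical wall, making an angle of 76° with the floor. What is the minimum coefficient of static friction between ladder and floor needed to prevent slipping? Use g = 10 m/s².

Sum moments about the foot of the ladder (the floor normal and friction both act there and drop out).
Ladder weight 35×10 = 350 N acts at 4.45 m along the ladder; its horizontal arm is 4.45·cos76° = 1.077 m → τ = 376.9 N·m clockwise.
Wall normal N acts horizontally at the top; its moment arm is the height L sinθ = 8.9·sin76° = 8.636 m, counterclockwise.
Στ = 0 ⇒ N × 8.636 = 376.9 ⇒ N = 43.64 N.
ΣFx = 0 ⇒ f = N_wall = 43.64 N. ΣFy = 0 ⇒ N_floor = 350 N.
μ_min = f / N_floor = 43.64 / 350 = 0.125.

μ_min ≈ 0.125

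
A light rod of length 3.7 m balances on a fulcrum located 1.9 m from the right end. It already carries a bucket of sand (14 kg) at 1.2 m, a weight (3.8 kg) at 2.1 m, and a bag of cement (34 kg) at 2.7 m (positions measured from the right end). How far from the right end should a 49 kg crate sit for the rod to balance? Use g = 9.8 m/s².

x ≈ 1.53 m from the right end

Taking torques about the fulcrum (at 1.9 m from the right end):
Bucket of sand: 14 × 9.8 = 137.2 N down at 1.2 m → arm 0.7 m, τ = 137.2 × 0.7 = 96.04 N·m clockwise.
Weight: 3.8 × 9.8 = 37.24 N down at 2.1 m → arm 0.2 m, τ = 37.24 × 0.2 = 7.448 N·m counterclockwise.
Bag of cement: 34 × 9.8 = 333.2 N down at 2.7 m → arm 0.8 m, τ = 333.2 × 0.8 = 266.6 N·m counterclockwise.
Net moment of existing loads = 178 N·m counterclockwise.
The crate weighs 49 × 9.8 = 480.2 N and must supply an equal clockwise moment, so its lever arm about the fulcrum is 178 / 480.2 = 0.371 m.
That puts it at 1.9 − 0.371 = 1.53 m from the right end.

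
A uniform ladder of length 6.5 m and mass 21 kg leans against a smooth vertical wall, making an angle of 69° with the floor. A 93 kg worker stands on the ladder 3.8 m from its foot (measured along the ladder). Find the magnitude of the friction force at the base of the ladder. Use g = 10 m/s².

Choose the foot of the ladder as the axis so the floor normal and friction both act there and drop out.
Ladder weight 21×10 = 210 N acts at 3.25 m along the ladder; its horizontal arm is 3.25·cos69° = 1.165 m → τ = 244.7 N·m clockwise.
Worker: 93×10 = 930 N at 3.8 m → arm 1.362 m → τ = 1267 N·m clockwise.
Wall normal N acts horizontally at the top; its moment arm is the height L sinθ = 6.5·sin69° = 6.068 m, counterclockwise.
For rotational equilibrium, N × 6.068 = 1512, so N = 249 N.
ΣFx = 0: friction at the foot balances the wall's push, so f = N_wall = 249 N.

f ≈ 249 N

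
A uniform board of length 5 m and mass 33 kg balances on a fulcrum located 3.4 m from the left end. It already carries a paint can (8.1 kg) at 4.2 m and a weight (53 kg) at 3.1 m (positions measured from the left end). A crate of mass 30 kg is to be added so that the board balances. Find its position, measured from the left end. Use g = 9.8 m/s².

Sum moments about the fulcrum (at 3.4 m from the left end) (the support reaction has zero arm there).
Beam weight: 33 × 9.8 = 323.4 N down at 2.5 m → arm 0.9 m, τ = 323.4 × 0.9 = 291.1 N·m counterclockwise.
Paint can: 8.1 × 9.8 = 79.38 N down at 4.2 m → arm 0.8 m, τ = 79.38 × 0.8 = 63.5 N·m clockwise.
Weight: 53 × 9.8 = 519.4 N down at 3.1 m → arm 0.3 m, τ = 519.4 × 0.3 = 155.8 N·m counterclockwise.
Net moment of existing loads = 383.4 N·m counterclockwise.
The crate weighs 30 × 9.8 = 294 N and must supply an equal clockwise moment, so its lever arm about the fulcrum is 383.4 / 294 = 1.3 m.
That puts it at 3.4 + 1.3 = 4.7 m from the left end.

x ≈ 4.7 m from the left end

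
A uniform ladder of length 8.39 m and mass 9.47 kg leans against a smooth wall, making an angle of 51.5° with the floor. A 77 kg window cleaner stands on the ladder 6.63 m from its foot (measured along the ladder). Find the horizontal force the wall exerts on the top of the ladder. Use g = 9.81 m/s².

N_wall ≈ 512 N

Taking torques about the foot of the ladder:
Ladder weight 9.47×9.81 = 92.9 N acts at 4.195 m along the ladder; its horizontal arm is 4.195·cos51.5° = 2.611 m → τ = 242.6 N·m clockwise.
Window cleaner: 77×9.81 = 755.4 N at 6.63 m → arm 4.127 m → τ = 3118 N·m clockwise.
Wall normal N acts horizontally at the top; its moment arm is the height L sinθ = 8.39·sin51.5° = 6.566 m, counterclockwise.
For rotational equilibrium, N × 6.566 = 3361, so N = 512 N.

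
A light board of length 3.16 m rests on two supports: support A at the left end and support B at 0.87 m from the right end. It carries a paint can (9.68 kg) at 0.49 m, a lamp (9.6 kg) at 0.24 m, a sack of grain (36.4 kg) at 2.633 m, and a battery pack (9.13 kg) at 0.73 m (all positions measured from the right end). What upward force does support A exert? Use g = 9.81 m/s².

Choose support B as the axis so its reaction then has zero moment arm.
Paint can: 9.68 × 9.81 = 94.96 N down at 0.49 m → arm 0.38 m, τ = 94.96 × 0.38 = 36.08 N·m clockwise.
Lamp: 9.6 × 9.81 = 94.18 N down at 0.24 m → arm 0.63 m, τ = 94.18 × 0.63 = 59.33 N·m clockwise.
Sack of grain: 36.4 × 9.81 = 357.1 N down at 2.633 m → arm 1.763 m, τ = 357.1 × 1.763 = 629.6 N·m counterclockwise.
Battery pack: 9.13 × 9.81 = 89.57 N down at 0.73 m → arm 0.14 m, τ = 89.57 × 0.14 = 12.54 N·m clockwise.
Net load moment about support B = 521.7 N·m counterclockwise.
Reaction R at support A is upward at 3.16 m, arm 2.29 m → moment R × 2.29 clockwise.
For rotational equilibrium, R × 2.29 = 521.7, so R = 228 N.

R_A ≈ 228 N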